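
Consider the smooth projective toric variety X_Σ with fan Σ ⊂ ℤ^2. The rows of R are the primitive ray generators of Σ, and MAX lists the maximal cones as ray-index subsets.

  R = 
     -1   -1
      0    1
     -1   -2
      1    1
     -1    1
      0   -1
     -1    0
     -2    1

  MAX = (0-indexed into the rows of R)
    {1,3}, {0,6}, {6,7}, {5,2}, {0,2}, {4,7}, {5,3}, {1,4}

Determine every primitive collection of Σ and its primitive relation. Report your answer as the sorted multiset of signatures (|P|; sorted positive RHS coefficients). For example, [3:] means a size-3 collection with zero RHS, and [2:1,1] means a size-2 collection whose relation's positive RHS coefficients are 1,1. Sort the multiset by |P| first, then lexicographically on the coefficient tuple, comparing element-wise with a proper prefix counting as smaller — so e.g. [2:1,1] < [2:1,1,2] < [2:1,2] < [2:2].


20 minimal non-faces of Δ(Σ) (on 8 rays):

  P={0,3}:  v_{0} + v_{3} = 0  so sig = [2:]
  P={1,5}:  v_{1} + v_{5} = 0  so sig = [2:]
  P={0,1}:  v_{0} + v_{1} = v_{6}  so sig = [2:1]
  P={0,5}:  v_{0} + v_{5} = v_{2}  so sig = [2:1]
  P={1,2}:  v_{1} + v_{2} = v_{0}  so sig = [2:1]
  P={1,6}:  v_{1} + v_{6} = v_{4}  so sig = [2:1]
  P={2,3}:  v_{2} + v_{3} = v_{5}  so sig = [2:1]
  P={3,6}:  v_{3} + v_{6} = v_{1}  so sig = [2:1]
  P={4,5}:  v_{4} + v_{5} = v_{6}  so sig = [2:1]
  P={4,6}:  v_{4} + v_{6} = v_{7}  so sig = [2:1]
  P={5,6}:  v_{5} + v_{6} = v_{0}  so sig = [2:1]
  P={2,4}:  v_{2} + v_{4} = v_{0} + v_{6}  so sig = [2:1,1]
  P={3,7}:  v_{3} + v_{7} = v_{1} + v_{4}  so sig = [2:1,1]
  P={2,7}:  v_{2} + v_{7} = v_{0} + 2·v_{6}  so sig = [2:1,2]
  P={0,4}:  v_{0} + v_{4} = 2·v_{6}  so sig = [2:2]
  P={1,7}:  v_{1} + v_{7} = 2·v_{4}  so sig = [2:2]
  P={2,6}:  v_{2} + v_{6} = 2·v_{0}  so sig = [2:2]
  P={3,4}:  v_{3} + v_{4} = 2·v_{1}  so sig = [2:2]
  P={5,7}:  v_{5} + v_{7} = 2·v_{6}  so sig = [2:2]
  P={0,7}:  v_{0} + v_{7} = 3·v_{6}  so sig = [2:3]

Sorted signature multiset PRS(X):
{ [2:] ×2,  [2:1] ×9,  [2:1,1] ×2,  [2:1,2],  [2:2] ×5,  [2:3] }


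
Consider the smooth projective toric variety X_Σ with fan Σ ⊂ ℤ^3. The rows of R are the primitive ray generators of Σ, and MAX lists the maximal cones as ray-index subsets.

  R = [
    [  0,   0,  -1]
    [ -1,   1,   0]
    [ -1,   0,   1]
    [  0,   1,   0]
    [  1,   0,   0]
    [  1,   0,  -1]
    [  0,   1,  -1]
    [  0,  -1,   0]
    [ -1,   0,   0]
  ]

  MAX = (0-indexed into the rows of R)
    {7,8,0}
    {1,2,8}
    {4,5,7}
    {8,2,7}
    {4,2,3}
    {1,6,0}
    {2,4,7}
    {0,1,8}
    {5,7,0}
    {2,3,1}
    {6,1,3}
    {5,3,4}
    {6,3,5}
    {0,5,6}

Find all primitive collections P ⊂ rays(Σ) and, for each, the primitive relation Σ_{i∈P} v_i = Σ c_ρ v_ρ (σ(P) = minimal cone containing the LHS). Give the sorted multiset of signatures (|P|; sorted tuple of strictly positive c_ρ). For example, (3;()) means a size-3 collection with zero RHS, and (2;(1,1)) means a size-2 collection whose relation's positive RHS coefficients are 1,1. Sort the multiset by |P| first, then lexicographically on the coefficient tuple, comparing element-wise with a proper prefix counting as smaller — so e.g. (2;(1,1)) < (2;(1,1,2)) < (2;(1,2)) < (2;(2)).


Primitive collections (15):

  P = {2,5}:  v_{2} + v_{5} = 0 ; sig = (2;())
  P = {3,7}:  v_{3} + v_{7} = 0 ; sig = (2;())
  P = {4,8}:  v_{4} + v_{8} = 0 ; sig = (2;())
  P = {0,2}:  v_{0} + v_{2} = v_{8} ; sig = (2;(1))
  P = {0,3}:  v_{0} + v_{3} = v_{6} ; sig = (2;(1))
  P = {0,4}:  v_{0} + v_{4} = v_{5} ; sig = (2;(1))
  P = {1,4}:  v_{1} + v_{4} = v_{3} ; sig = (2;(1))
  P = {1,5}:  v_{1} + v_{5} = v_{6} ; sig = (2;(1))
  P = {1,7}:  v_{1} + v_{7} = v_{8} ; sig = (2;(1))
  P = {2,6}:  v_{2} + v_{6} = v_{1} ; sig = (2;(1))
  P = {3,8}:  v_{3} + v_{8} = v_{1} ; sig = (2;(1))
  P = {5,8}:  v_{5} + v_{8} = v_{0} ; sig = (2;(1))
  P = {6,7}:  v_{6} + v_{7} = v_{0} ; sig = (2;(1))
  P = {4,6}:  v_{4} + v_{6} = v_{3} + v_{5} ; sig = (2;(1,1))
  P = {6,8}:  v_{6} + v_{8} = v_{0} + v_{1} ; sig = (2;(1,1))

Hence PRS(X_Σ) =
    |P|=2: 15 collections, coeffs (), (), (), (1), (1), (1), (1), (1), (1), (1), (1), (1), (1), (1,1), (1,1)


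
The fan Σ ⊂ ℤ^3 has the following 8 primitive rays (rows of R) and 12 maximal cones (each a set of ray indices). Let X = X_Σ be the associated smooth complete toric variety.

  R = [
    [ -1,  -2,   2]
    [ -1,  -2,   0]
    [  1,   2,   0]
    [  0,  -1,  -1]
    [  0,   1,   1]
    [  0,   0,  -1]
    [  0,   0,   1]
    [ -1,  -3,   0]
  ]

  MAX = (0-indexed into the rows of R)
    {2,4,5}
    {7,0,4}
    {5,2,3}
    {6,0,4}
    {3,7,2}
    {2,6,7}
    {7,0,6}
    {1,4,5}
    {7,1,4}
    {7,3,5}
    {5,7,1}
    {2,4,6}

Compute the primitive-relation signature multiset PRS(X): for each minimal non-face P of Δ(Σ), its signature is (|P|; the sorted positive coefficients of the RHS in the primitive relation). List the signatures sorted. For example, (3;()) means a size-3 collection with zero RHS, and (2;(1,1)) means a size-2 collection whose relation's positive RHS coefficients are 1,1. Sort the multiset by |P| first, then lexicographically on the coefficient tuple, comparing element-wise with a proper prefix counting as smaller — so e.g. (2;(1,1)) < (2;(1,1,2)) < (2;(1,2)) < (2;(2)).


Σ has 14 primitive collections:

  P={1,2}:  v_{1} + v_{2} = 0  so sig = (2;())
  P={3,4}:  v_{3} + v_{4} = 0  so sig = (2;())
  P={5,6}:  v_{5} + v_{6} = 0  so sig = (2;())
  P={0,3}:  v_{0} + v_{3} = v_{6} + v_{7}  so sig = (2;(1,1))
  P={0,5}:  v_{0} + v_{5} = v_{4} + v_{7}  so sig = (2;(1,1))
  P={1,3}:  v_{1} + v_{3} = v_{5} + v_{7}  so sig = (2;(1,1))
  P={1,6}:  v_{1} + v_{6} = v_{4} + v_{7}  so sig = (2;(1,1))
  P={3,6}:  v_{3} + v_{6} = v_{2} + v_{7}  so sig = (2;(1,1))
  P={0,2}:  v_{0} + v_{2} = 2·v_{6}  so sig = (2;(2))
  P={0,1}:  v_{0} + v_{1} = 2·v_{4} + 2·v_{7}  so sig = (2;(2,2))
  P={2,4,7}:  v_{2} + v_{4} + v_{7} = v_{6}  so sig = (3;(1))
  P={2,5,7}:  v_{2} + v_{5} + v_{7} = v_{3}  so sig = (3;(1))
  P={4,5,7}:  v_{4} + v_{5} + v_{7} = v_{1}  so sig = (3;(1))
  P={4,6,7}:  v_{4} + v_{6} + v_{7} = v_{0}  so sig = (3;(1))

Hence PRS(X_Σ) =
[(2;()), (2;()), (2;()), (2;(1,1)), (2;(1,1)), (2;(1,1)), (2;(1,1)), (2;(1,1)), (2;(2)), (2;(2,2)), (3;(1)), (3;(1)), (3;(1)), (3;(1))]


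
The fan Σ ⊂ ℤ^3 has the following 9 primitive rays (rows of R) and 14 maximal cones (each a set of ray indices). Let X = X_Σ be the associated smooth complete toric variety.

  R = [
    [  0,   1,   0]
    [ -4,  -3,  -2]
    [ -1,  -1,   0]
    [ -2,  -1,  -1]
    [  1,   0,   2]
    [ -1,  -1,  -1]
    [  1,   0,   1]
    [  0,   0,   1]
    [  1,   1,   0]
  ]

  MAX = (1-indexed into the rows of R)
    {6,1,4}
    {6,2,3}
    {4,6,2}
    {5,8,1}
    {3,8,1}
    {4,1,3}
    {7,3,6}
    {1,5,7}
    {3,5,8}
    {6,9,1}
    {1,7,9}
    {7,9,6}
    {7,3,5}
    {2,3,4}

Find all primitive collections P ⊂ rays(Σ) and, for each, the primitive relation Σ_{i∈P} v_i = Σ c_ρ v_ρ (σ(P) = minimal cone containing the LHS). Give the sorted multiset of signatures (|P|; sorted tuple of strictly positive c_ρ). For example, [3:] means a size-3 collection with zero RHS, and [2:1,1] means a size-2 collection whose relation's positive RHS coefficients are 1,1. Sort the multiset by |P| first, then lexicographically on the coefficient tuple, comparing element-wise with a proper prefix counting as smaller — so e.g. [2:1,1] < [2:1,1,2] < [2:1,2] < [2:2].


Primitive collections (20):

  P={3,9}:  v_{3} + v_{9} = 0  →  sig = [2:]
  P={4,7}:  v_{4} + v_{7} = v_{3}  →  sig = [2:1]
  P={6,8}:  v_{6} + v_{8} = v_{3}  →  sig = [2:1]
  P={7,8}:  v_{7} + v_{8} = v_{5}  →  sig = [2:1]
  P={2,9}:  v_{2} + v_{9} = v_{4} + v_{6}  →  sig = [2:1,1]
  P={4,5}:  v_{4} + v_{5} = v_{3} + v_{8}  →  sig = [2:1,1]
  P={4,9}:  v_{4} + v_{9} = v_{1} + v_{6}  →  sig = [2:1,1]
  P={5,6}:  v_{5} + v_{6} = v_{3} + v_{7}  →  sig = [2:1,1]
  P={8,9}:  v_{8} + v_{9} = v_{1} + v_{7}  →  sig = [2:1,1]
  P={2,7}:  v_{2} + v_{7} = 2·v_{3} + v_{6}  →  sig = [2:1,2]
  P={2,8}:  v_{2} + v_{8} = 2·v_{3} + v_{4}  →  sig = [2:1,2]
  P={4,8}:  v_{4} + v_{8} = v_{1} + 2·v_{3}  →  sig = [2:1,2]
  P={5,9}:  v_{5} + v_{9} = v_{1} + 2·v_{7}  →  sig = [2:1,2]
  P={1,2}:  v_{1} + v_{2} = 2·v_{4}  →  sig = [2:2]
  P={2,5}:  v_{2} + v_{5} = 3·v_{3}  →  sig = [2:3]
  P={1,6,7}:  v_{1} + v_{6} + v_{7} = 0  →  sig = [3:]
  P={1,3,6}:  v_{1} + v_{3} + v_{6} = v_{4}  →  sig = [3:1]
  P={1,3,7}:  v_{1} + v_{3} + v_{7} = v_{8}  →  sig = [3:1]
  P={3,4,6}:  v_{3} + v_{4} + v_{6} = v_{2}  →  sig = [3:1]
  P={1,3,5}:  v_{1} + v_{3} + v_{5} = 2·v_{8}  →  sig = [3:2]

so the primitive-relation signature multiset is
[[2:], [2:1], [2:1], [2:1], [2:1,1], [2:1,1], [2:1,1], [2:1,1], [2:1,1], [2:1,2], [2:1,2], [2:1,2], [2:1,2], [2:2], [2:3], [3:], [3:1], [3:1], [3:1], [3:2]]


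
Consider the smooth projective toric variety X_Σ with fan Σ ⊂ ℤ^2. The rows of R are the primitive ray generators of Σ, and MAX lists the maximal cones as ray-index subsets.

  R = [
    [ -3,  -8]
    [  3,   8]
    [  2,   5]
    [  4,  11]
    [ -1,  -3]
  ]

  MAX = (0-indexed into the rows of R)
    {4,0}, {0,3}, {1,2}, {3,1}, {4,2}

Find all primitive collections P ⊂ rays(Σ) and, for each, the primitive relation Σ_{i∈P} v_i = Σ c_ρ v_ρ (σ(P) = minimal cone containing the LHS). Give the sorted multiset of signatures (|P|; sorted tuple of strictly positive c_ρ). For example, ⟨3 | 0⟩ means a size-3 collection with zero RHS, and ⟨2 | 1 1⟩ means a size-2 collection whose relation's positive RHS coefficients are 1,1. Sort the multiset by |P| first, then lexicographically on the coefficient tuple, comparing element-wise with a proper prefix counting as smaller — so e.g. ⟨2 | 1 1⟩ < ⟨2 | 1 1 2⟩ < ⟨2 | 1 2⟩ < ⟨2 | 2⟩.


Σ has 5 primitive collections:

  • {0,1}:  v_{0} + v_{1} = 0 ; sig = ⟨2 | 0⟩
  • {0,2}:  v_{0} + v_{2} = v_{4} ; sig = ⟨2 | 1⟩
  • {1,4}:  v_{1} + v_{4} = v_{2} ; sig = ⟨2 | 1⟩
  • {3,4}:  v_{3} + v_{4} = v_{1} ; sig = ⟨2 | 1⟩
  • {2,3}:  v_{2} + v_{3} = 2·v_{1} ; sig = ⟨2 | 2⟩

so the primitive-relation signature multiset is
{ ⟨2 | 0⟩,  ⟨2 | 1⟩ ×3,  ⟨2 | 2⟩ }


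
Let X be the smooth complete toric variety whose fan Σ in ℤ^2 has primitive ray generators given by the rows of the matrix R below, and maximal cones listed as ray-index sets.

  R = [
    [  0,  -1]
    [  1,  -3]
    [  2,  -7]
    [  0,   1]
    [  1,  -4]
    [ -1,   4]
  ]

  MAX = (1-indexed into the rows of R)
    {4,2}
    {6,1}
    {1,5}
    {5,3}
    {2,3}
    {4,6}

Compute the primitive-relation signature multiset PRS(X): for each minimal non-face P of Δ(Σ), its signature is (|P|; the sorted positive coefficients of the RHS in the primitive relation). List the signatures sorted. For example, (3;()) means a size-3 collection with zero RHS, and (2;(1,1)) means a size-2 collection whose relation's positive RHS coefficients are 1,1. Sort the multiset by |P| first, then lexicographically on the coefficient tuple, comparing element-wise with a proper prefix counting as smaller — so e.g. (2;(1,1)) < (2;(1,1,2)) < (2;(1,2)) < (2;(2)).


Minimal non-faces — 9 found among 6 rays, 6 max cones:

  P={1,4}:  v_{1} + v_{4} = 0  →  sig = (2;())
  P={5,6}:  v_{5} + v_{6} = 0  →  sig = (2;())
  P={1,2}:  v_{1} + v_{2} = v_{5}  →  sig = (2;(1))
  P={2,5}:  v_{2} + v_{5} = v_{3}  →  sig = (2;(1))
  P={2,6}:  v_{2} + v_{6} = v_{4}  →  sig = (2;(1))
  P={3,6}:  v_{3} + v_{6} = v_{2}  →  sig = (2;(1))
  P={4,5}:  v_{4} + v_{5} = v_{2}  →  sig = (2;(1))
  P={1,3}:  v_{1} + v_{3} = 2·v_{5}  →  sig = (2;(2))
  P={3,4}:  v_{3} + v_{4} = 2·v_{2}  →  sig = (2;(2))

Hence PRS(X_Σ) =
    (2;())
    (2;())
    (2;(1))
    (2;(1))
    (2;(1))
    (2;(1))
    (2;(1))
    (2;(2))
    (2;(2))


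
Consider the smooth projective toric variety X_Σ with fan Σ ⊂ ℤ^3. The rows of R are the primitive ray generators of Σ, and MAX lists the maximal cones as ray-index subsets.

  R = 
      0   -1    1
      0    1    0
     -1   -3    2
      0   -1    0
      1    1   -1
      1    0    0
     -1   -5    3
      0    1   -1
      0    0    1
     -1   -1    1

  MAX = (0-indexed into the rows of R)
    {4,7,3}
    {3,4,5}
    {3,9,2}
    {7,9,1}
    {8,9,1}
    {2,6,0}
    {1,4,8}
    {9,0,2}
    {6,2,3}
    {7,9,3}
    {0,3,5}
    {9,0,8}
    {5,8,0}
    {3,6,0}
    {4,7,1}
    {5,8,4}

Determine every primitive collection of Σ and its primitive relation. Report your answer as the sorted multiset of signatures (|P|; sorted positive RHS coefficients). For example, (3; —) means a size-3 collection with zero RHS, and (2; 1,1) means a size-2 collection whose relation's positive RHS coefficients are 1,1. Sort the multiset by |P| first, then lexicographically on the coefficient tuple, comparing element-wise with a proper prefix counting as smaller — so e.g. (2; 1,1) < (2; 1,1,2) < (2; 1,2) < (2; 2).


23 minimal non-faces of Δ(Σ) (on 10 rays):

  • {0,7}:  v_{0} + v_{7} = 0  so sig = (2; —)
  • {1,3}:  v_{1} + v_{3} = 0  so sig = (2; —)
  • {4,9}:  v_{4} + v_{9} = 0  so sig = (2; —)
  • {0,1}:  v_{0} + v_{1} = v_{8}  so sig = (2; 1)
  • {0,4}:  v_{0} + v_{4} = v_{5}  so sig = (2; 1)
  • {3,8}:  v_{3} + v_{8} = v_{0}  so sig = (2; 1)
  • {5,7}:  v_{5} + v_{7} = v_{4}  so sig = (2; 1)
  • {5,9}:  v_{5} + v_{9} = v_{0}  so sig = (2; 1)
  • {7,8}:  v_{7} + v_{8} = v_{1}  so sig = (2; 1)
  • {1,2}:  v_{1} + v_{2} = v_{0} + v_{9}  so sig = (2; 1,1)
  • {1,5}:  v_{1} + v_{5} = v_{4} + v_{8}  so sig = (2; 1,1)
  • {1,6}:  v_{1} + v_{6} = v_{0} + v_{2}  so sig = (2; 1,1)
  • {2,4}:  v_{2} + v_{4} = v_{0} + v_{3}  so sig = (2; 1,1)
  • {2,7}:  v_{2} + v_{7} = v_{3} + v_{9}  so sig = (2; 1,1)
  • {6,7}:  v_{6} + v_{7} = v_{2} + v_{3}  so sig = (2; 1,1)
  • {2,5}:  v_{2} + v_{5} = 2·v_{0} + v_{3}  so sig = (2; 1,2)
  • {2,8}:  v_{2} + v_{8} = 2·v_{0} + v_{9}  so sig = (2; 1,2)
  • {6,8}:  v_{6} + v_{8} = 2·v_{0} + v_{2}  so sig = (2; 1,2)
  • {6,9}:  v_{6} + v_{9} = 2·v_{2}  so sig = (2; 2)
  • {4,6}:  v_{4} + v_{6} = 2·v_{0} + 2·v_{3}  so sig = (2; 2,2)
  • {5,6}:  v_{5} + v_{6} = 3·v_{0} + 2·v_{3}  so sig = (2; 2,3)
  • {0,2,3}:  v_{0} + v_{2} + v_{3} = v_{6}  so sig = (3; 1)
  • {0,3,9}:  v_{0} + v_{3} + v_{9} = v_{2}  so sig = (3; 1)

Signatures (|P|; sorted positive RHS coefficients), sorted:
[(2; —), (2; —), (2; —), (2; 1), (2; 1), (2; 1), (2; 1), (2; 1), (2; 1), (2; 1,1), (2; 1,1), (2; 1,1), (2; 1,1), (2; 1,1), (2; 1,1), (2; 1,2), (2; 1,2), (2; 1,2), (2; 2), (2; 2,2), (2; 2,3), (3; 1), (3; 1)]


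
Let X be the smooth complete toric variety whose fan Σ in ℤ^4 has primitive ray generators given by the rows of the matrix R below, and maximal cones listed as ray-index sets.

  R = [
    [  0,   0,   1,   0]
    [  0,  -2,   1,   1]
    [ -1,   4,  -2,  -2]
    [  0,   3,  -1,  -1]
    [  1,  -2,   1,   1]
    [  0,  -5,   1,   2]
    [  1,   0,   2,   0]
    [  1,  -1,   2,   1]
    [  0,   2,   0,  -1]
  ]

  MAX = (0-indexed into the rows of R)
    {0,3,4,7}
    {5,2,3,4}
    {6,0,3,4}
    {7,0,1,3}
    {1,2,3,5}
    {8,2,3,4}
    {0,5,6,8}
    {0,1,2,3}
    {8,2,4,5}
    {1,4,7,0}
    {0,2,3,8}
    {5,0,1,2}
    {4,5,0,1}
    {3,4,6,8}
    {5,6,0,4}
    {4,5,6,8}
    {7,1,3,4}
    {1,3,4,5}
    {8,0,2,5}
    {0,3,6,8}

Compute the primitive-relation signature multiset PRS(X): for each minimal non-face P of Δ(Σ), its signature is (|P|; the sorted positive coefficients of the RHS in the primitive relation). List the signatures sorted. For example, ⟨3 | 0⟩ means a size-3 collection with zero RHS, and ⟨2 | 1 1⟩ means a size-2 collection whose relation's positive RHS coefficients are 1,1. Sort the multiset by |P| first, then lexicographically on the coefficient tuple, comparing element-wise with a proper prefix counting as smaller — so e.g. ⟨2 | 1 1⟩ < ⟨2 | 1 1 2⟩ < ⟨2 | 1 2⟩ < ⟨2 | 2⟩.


14 minimal non-faces of Δ(Σ) (on 9 rays):

  P={1,8}:  v_{1} + v_{8} = v_{0}  ⇒ sig = ⟨2 | 1⟩
  P={2,7}:  v_{2} + v_{7} = v_{0} + v_{3}  ⇒ sig = ⟨2 | 1 1⟩
  P={7,8}:  v_{7} + v_{8} = 2·v_{0} + v_{3} + v_{4}  ⇒ sig = ⟨2 | 1 1 2⟩
  P={1,6}:  v_{1} + v_{6} = 2·v_{0} + v_{4}  ⇒ sig = ⟨2 | 1 2⟩
  P={5,7}:  v_{5} + v_{7} = 2·v_{1} + v_{4}  ⇒ sig = ⟨2 | 1 2⟩
  P={6,7}:  v_{6} + v_{7} = 3·v_{0} + v_{3} + 2·v_{4}  ⇒ sig = ⟨2 | 1 2 3⟩
  P={2,6}:  v_{2} + v_{6} = 2·v_{8}  ⇒ sig = ⟨2 | 2⟩
  P={1,2,4}:  v_{1} + v_{2} + v_{4} = 0  ⇒ sig = ⟨3 | 0⟩
  P={3,5,8}:  v_{3} + v_{5} + v_{8} = 0  ⇒ sig = ⟨3 | 0⟩
  P={0,2,4}:  v_{0} + v_{2} + v_{4} = v_{8}  ⇒ sig = ⟨3 | 1⟩
  P={0,3,5}:  v_{0} + v_{3} + v_{5} = v_{1}  ⇒ sig = ⟨3 | 1⟩
  P={0,4,8}:  v_{0} + v_{4} + v_{8} = v_{6}  ⇒ sig = ⟨3 | 1⟩
  P={3,5,6}:  v_{3} + v_{5} + v_{6} = v_{0} + v_{4}  ⇒ sig = ⟨3 | 1 1⟩
  P={0,1,3,4}:  v_{0} + v_{1} + v_{3} + v_{4} = v_{7}  ⇒ sig = ⟨4 | 1⟩

so the primitive-relation signature multiset is
[⟨2 | 1⟩, ⟨2 | 1 1⟩, ⟨2 | 1 1 2⟩, ⟨2 | 1 2⟩, ⟨2 | 1 2⟩, ⟨2 | 1 2 3⟩, ⟨2 | 2⟩, ⟨3 | 0⟩, ⟨3 | 0⟩, ⟨3 | 1⟩, ⟨3 | 1⟩, ⟨3 | 1⟩, ⟨3 | 1 1⟩, ⟨4 | 1⟩]


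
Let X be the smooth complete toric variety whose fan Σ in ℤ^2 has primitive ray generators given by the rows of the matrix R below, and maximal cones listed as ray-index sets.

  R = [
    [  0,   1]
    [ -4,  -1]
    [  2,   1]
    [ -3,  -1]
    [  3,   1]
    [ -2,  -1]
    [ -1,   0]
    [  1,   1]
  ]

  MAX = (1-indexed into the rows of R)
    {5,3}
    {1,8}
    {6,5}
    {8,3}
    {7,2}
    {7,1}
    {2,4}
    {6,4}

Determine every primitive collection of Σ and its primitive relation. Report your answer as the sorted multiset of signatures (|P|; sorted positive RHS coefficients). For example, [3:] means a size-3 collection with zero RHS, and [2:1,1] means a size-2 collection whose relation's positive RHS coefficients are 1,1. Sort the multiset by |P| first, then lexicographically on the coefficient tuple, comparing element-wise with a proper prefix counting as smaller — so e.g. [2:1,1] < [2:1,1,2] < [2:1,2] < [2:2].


|primitive collections| = 20. Relations:

  • {3,6}:  v_{3} + v_{6} = 0 — sig = [2:]
  • {4,5}:  v_{4} + v_{5} = 0 — sig = [2:]
  • {2,5}:  v_{2} + v_{5} = v_{7} — sig = [2:1]
  • {3,4}:  v_{3} + v_{4} = v_{7} — sig = [2:1]
  • {3,7}:  v_{3} + v_{7} = v_{8} — sig = [2:1]
  • {4,7}:  v_{4} + v_{7} = v_{2} — sig = [2:1]
  • {5,7}:  v_{5} + v_{7} = v_{3} — sig = [2:1]
  • {6,7}:  v_{6} + v_{7} = v_{4} — sig = [2:1]
  • {6,8}:  v_{6} + v_{8} = v_{7} — sig = [2:1]
  • {7,8}:  v_{7} + v_{8} = v_{1} — sig = [2:1]
  • {1,5}:  v_{1} + v_{5} = v_{3} + v_{8} — sig = [2:1,1]
  • {1,3}:  v_{1} + v_{3} = 2·v_{8} — sig = [2:2]
  • {1,6}:  v_{1} + v_{6} = 2·v_{7} — sig = [2:2]
  • {2,3}:  v_{2} + v_{3} = 2·v_{7} — sig = [2:2]
  • {2,6}:  v_{2} + v_{6} = 2·v_{4} — sig = [2:2]
  • {4,8}:  v_{4} + v_{8} = 2·v_{7} — sig = [2:2]
  • {5,8}:  v_{5} + v_{8} = 2·v_{3} — sig = [2:2]
  • {1,4}:  v_{1} + v_{4} = 3·v_{7} — sig = [2:3]
  • {2,8}:  v_{2} + v_{8} = 3·v_{7} — sig = [2:3]
  • {1,2}:  v_{1} + v_{2} = 4·v_{7} — sig = [2:4]

Sorted signature multiset PRS(X):
{ [2:] ×2,  [2:1] ×8,  [2:1,1],  [2:2] ×6,  [2:3] ×2,  [2:4] }


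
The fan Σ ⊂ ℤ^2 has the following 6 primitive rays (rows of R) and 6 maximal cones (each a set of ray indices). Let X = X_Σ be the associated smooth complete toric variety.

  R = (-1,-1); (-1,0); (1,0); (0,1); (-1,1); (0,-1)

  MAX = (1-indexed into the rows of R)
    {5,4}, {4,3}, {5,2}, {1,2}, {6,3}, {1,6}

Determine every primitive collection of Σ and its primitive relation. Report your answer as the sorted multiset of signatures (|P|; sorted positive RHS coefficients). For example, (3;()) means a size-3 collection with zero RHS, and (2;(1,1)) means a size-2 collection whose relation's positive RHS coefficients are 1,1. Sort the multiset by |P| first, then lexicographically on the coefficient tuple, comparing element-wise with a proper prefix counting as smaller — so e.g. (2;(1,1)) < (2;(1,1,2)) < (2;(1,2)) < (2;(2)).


Minimal non-faces — 9 found among 6 rays, 6 max cones:

  P = {2,3}:  v_{2} + v_{3} = 0 — sig = (2;())
  P = {4,6}:  v_{4} + v_{6} = 0 — sig = (2;())
  P = {1,3}:  v_{1} + v_{3} = v_{6} — sig = (2;(1))
  P = {1,4}:  v_{1} + v_{4} = v_{2} — sig = (2;(1))
  P = {2,4}:  v_{2} + v_{4} = v_{5} — sig = (2;(1))
  P = {2,6}:  v_{2} + v_{6} = v_{1} — sig = (2;(1))
  P = {3,5}:  v_{3} + v_{5} = v_{4} — sig = (2;(1))
  P = {5,6}:  v_{5} + v_{6} = v_{2} — sig = (2;(1))
  P = {1,5}:  v_{1} + v_{5} = 2·v_{2} — sig = (2;(2))

so the primitive-relation signature multiset is
{ (2;()) ×2,  (2;(1)) ×6,  (2;(2)) }


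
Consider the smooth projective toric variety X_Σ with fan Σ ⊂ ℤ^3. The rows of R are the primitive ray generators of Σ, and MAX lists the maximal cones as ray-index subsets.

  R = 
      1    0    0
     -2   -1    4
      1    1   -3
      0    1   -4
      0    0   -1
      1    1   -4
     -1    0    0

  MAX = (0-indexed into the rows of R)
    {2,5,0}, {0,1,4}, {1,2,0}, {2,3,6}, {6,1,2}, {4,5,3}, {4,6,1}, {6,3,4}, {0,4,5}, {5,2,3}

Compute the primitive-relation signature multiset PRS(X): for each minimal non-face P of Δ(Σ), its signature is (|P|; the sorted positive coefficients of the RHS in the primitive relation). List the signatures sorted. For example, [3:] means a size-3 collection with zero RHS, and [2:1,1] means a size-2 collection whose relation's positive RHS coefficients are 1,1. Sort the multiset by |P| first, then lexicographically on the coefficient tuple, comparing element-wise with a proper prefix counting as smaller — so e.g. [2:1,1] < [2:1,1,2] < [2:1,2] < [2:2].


|primitive collections| = 6. Relations:

  P = {0,6}:  v_{0} + v_{6} = 0  so sig = [2:]
  P = {0,3}:  v_{0} + v_{3} = v_{5}  so sig = [2:1]
  P = {1,5}:  v_{1} + v_{5} = v_{6}  so sig = [2:1]
  P = {2,4}:  v_{2} + v_{4} = v_{5}  so sig = [2:1]
  P = {5,6}:  v_{5} + v_{6} = v_{3}  so sig = [2:1]
  P = {1,3}:  v_{1} + v_{3} = 2·v_{6}  so sig = [2:2]

Hence PRS(X_Σ) =
    |P|=2: 6 collections, coeffs (), (1), (1), (1), (1), (2)


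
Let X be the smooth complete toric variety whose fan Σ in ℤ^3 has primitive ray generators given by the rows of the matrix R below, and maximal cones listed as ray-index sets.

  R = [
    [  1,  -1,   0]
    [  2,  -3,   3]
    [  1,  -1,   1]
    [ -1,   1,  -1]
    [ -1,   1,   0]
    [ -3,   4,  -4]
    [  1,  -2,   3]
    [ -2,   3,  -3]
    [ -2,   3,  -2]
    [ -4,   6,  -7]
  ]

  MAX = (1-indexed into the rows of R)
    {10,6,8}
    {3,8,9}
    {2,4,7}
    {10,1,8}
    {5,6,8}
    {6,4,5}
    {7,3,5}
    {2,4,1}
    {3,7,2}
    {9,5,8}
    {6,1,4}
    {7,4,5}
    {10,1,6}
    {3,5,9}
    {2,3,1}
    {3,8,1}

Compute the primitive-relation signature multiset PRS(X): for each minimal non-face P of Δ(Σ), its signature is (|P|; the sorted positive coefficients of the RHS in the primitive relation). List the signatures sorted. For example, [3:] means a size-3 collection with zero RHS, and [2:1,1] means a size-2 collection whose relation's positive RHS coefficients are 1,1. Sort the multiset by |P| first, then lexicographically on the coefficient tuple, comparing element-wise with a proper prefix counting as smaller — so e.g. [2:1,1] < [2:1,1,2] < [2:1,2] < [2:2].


|primitive collections| = 23. Relations:

  P = {1,5}:  v_{1} + v_{5} = 0  so sig = [2:]
  P = {2,8}:  v_{2} + v_{8} = 0  so sig = [2:]
  P = {3,4}:  v_{3} + v_{4} = 0  so sig = [2:]
  P = {1,7}:  v_{1} + v_{7} = v_{2}  so sig = [2:1]
  P = {2,5}:  v_{2} + v_{5} = v_{7}  so sig = [2:1]
  P = {2,6}:  v_{2} + v_{6} = v_{4}  so sig = [2:1]
  P = {3,6}:  v_{3} + v_{6} = v_{8}  so sig = [2:1]
  P = {4,8}:  v_{4} + v_{8} = v_{6}  so sig = [2:1]
  P = {7,8}:  v_{7} + v_{8} = v_{5}  so sig = [2:1]
  P = {7,10}:  v_{7} + v_{10} = v_{6}  so sig = [2:1]
  P = {1,9}:  v_{1} + v_{9} = v_{3} + v_{8}  so sig = [2:1,1]
  P = {2,9}:  v_{2} + v_{9} = v_{3} + v_{5}  so sig = [2:1,1]
  P = {2,10}:  v_{2} + v_{10} = v_{1} + v_{6}  so sig = [2:1,1]
  P = {4,9}:  v_{4} + v_{9} = v_{5} + v_{8}  so sig = [2:1,1]
  P = {5,10}:  v_{5} + v_{10} = v_{6} + v_{8}  so sig = [2:1,1]
  P = {6,7}:  v_{6} + v_{7} = v_{4} + v_{5}  so sig = [2:1,1]
  P = {3,10}:  v_{3} + v_{10} = v_{1} + 2·v_{8}  so sig = [2:1,2]
  P = {4,10}:  v_{4} + v_{10} = v_{1} + 2·v_{6}  so sig = [2:1,2]
  P = {6,9}:  v_{6} + v_{9} = v_{5} + 2·v_{8}  so sig = [2:1,2]
  P = {7,9}:  v_{7} + v_{9} = v_{3} + 2·v_{5}  so sig = [2:1,2]
  P = {9,10}:  v_{9} + v_{10} = 3·v_{8}  so sig = [2:3]
  P = {1,6,8}:  v_{1} + v_{6} + v_{8} = v_{10}  so sig = [3:1]
  P = {3,5,8}:  v_{3} + v_{5} + v_{8} = v_{9}  so sig = [3:1]

so the primitive-relation signature multiset is
    |P|=2: 21 collections, coeffs (), (), (), (1), (1), (1), (1), (1), (1), (1), (1,1), (1,1), (1,1), (1,1), (1,1), (1,1), (1,2), (1,2), (1,2), (1,2), (3)
    |P|=3: 2 collections, coeffs (1), (1)


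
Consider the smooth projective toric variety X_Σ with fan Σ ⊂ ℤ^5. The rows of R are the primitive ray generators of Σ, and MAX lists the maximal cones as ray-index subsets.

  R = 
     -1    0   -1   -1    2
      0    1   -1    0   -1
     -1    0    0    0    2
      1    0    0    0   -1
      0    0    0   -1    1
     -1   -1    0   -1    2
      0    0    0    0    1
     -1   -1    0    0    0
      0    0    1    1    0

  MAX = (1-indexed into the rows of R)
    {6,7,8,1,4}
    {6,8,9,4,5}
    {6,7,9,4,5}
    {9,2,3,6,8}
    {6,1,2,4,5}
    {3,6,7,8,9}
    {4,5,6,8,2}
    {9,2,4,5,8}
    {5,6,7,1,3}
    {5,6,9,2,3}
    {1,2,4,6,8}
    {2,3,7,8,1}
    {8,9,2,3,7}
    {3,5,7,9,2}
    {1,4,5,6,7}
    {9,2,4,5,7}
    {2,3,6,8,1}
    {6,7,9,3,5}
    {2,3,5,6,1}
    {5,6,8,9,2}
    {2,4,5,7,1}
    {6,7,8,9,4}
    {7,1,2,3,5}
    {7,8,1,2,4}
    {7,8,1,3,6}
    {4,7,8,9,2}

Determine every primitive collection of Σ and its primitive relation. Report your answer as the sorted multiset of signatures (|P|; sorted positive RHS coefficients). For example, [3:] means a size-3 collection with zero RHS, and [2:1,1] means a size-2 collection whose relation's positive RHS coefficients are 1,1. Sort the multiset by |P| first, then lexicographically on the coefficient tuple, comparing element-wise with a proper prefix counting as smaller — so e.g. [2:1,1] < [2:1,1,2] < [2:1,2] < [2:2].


Minimal non-faces — 7 found among 9 rays, 26 max cones:

  P={1,9}:  v_{1} + v_{9} = v_{3} ; sig = [2:1]
  P={3,4}:  v_{3} + v_{4} = v_{7} ; sig = [2:1]
  P={2,6,7}:  v_{2} + v_{6} + v_{7} = v_{1} ; sig = [3:1]
  P={5,7,8}:  v_{5} + v_{7} + v_{8} = v_{6} ; sig = [3:1]
  P={3,5,8}:  v_{3} + v_{5} + v_{8} = v_{2} + 2·v_{6} + v_{9} ; sig = [3:1,1,2]
  P={1,5,8}:  v_{1} + v_{5} + v_{8} = v_{2} + 2·v_{6} ; sig = [3:1,2]
  P={2,4,6,9}:  v_{2} + v_{4} + v_{6} + v_{9} = 0 ; sig = [4:]

so the primitive-relation signature multiset is
    [2:1]
    [2:1]
    [3:1]
    [3:1]
    [3:1,1,2]
    [3:1,2]
    [4:]


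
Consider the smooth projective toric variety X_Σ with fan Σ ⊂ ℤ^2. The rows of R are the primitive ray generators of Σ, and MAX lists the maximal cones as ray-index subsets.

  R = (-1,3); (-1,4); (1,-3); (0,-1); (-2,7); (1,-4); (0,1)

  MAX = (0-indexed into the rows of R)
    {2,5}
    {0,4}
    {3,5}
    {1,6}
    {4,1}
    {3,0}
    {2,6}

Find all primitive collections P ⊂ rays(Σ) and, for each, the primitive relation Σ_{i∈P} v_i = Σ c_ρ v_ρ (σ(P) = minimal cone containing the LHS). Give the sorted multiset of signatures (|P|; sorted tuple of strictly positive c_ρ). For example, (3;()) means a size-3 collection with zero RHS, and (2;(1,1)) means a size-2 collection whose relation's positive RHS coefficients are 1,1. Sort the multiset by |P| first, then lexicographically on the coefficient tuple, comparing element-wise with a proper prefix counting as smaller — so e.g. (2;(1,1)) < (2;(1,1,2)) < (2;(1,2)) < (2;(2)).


|primitive collections| = 14. Relations:

  {0,2}:  v_{0} + v_{2} = 0  ⇒ sig = (2;())
  {1,5}:  v_{1} + v_{5} = 0  ⇒ sig = (2;())
  {3,6}:  v_{3} + v_{6} = 0  ⇒ sig = (2;())
  {0,1}:  v_{0} + v_{1} = v_{4}  ⇒ sig = (2;(1))
  {0,5}:  v_{0} + v_{5} = v_{3}  ⇒ sig = (2;(1))
  {0,6}:  v_{0} + v_{6} = v_{1}  ⇒ sig = (2;(1))
  {1,2}:  v_{1} + v_{2} = v_{6}  ⇒ sig = (2;(1))
  {1,3}:  v_{1} + v_{3} = v_{0}  ⇒ sig = (2;(1))
  {2,3}:  v_{2} + v_{3} = v_{5}  ⇒ sig = (2;(1))
  {2,4}:  v_{2} + v_{4} = v_{1}  ⇒ sig = (2;(1))
  {4,5}:  v_{4} + v_{5} = v_{0}  ⇒ sig = (2;(1))
  {5,6}:  v_{5} + v_{6} = v_{2}  ⇒ sig = (2;(1))
  {3,4}:  v_{3} + v_{4} = 2·v_{0}  ⇒ sig = (2;(2))
  {4,6}:  v_{4} + v_{6} = 2·v_{1}  ⇒ sig = (2;(2))

Hence PRS(X_Σ) =
    (2;())
    (2;())
    (2;())
    (2;(1))
    (2;(1))
    (2;(1))
    (2;(1))
    (2;(1))
    (2;(1))
    (2;(1))
    (2;(1))
    (2;(1))
    (2;(2))
    (2;(2))


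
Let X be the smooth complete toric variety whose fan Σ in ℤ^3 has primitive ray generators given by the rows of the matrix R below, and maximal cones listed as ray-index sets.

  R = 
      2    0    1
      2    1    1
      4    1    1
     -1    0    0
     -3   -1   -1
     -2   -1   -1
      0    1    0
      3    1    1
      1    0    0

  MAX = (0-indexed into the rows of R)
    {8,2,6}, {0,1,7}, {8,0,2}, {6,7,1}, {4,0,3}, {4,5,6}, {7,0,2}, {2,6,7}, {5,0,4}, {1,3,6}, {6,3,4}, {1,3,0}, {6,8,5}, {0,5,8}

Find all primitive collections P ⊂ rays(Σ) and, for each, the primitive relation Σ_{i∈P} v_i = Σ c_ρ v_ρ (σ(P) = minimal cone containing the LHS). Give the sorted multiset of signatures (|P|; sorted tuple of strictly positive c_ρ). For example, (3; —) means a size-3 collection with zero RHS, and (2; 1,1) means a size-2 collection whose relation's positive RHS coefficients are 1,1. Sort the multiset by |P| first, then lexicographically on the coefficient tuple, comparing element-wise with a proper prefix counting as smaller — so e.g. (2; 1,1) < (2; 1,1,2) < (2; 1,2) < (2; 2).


The 15 primitive collections of Σ (r=9, n=3):

  P = {1,5}:  v_{1} + v_{5} = 0  →  sig = (2; —)
  P = {3,8}:  v_{3} + v_{8} = 0  →  sig = (2; —)
  P = {4,7}:  v_{4} + v_{7} = 0  →  sig = (2; —)
  P = {0,6}:  v_{0} + v_{6} = v_{1}  →  sig = (2; 1)
  P = {1,4}:  v_{1} + v_{4} = v_{3}  →  sig = (2; 1)
  P = {1,8}:  v_{1} + v_{8} = v_{7}  →  sig = (2; 1)
  P = {2,3}:  v_{2} + v_{3} = v_{7}  →  sig = (2; 1)
  P = {2,4}:  v_{2} + v_{4} = v_{8}  →  sig = (2; 1)
  P = {3,5}:  v_{3} + v_{5} = v_{4}  →  sig = (2; 1)
  P = {3,7}:  v_{3} + v_{7} = v_{1}  →  sig = (2; 1)
  P = {4,8}:  v_{4} + v_{8} = v_{5}  →  sig = (2; 1)
  P = {5,7}:  v_{5} + v_{7} = v_{8}  →  sig = (2; 1)
  P = {7,8}:  v_{7} + v_{8} = v_{2}  →  sig = (2; 1)
  P = {1,2}:  v_{1} + v_{2} = 2·v_{7}  →  sig = (2; 2)
  P = {2,5}:  v_{2} + v_{5} = 2·v_{8}  →  sig = (2; 2)

Hence PRS(X_Σ) =
[(2; —), (2; —), (2; —), (2; 1), (2; 1), (2; 1), (2; 1), (2; 1), (2; 1), (2; 1), (2; 1), (2; 1), (2; 1), (2; 2), (2; 2)]


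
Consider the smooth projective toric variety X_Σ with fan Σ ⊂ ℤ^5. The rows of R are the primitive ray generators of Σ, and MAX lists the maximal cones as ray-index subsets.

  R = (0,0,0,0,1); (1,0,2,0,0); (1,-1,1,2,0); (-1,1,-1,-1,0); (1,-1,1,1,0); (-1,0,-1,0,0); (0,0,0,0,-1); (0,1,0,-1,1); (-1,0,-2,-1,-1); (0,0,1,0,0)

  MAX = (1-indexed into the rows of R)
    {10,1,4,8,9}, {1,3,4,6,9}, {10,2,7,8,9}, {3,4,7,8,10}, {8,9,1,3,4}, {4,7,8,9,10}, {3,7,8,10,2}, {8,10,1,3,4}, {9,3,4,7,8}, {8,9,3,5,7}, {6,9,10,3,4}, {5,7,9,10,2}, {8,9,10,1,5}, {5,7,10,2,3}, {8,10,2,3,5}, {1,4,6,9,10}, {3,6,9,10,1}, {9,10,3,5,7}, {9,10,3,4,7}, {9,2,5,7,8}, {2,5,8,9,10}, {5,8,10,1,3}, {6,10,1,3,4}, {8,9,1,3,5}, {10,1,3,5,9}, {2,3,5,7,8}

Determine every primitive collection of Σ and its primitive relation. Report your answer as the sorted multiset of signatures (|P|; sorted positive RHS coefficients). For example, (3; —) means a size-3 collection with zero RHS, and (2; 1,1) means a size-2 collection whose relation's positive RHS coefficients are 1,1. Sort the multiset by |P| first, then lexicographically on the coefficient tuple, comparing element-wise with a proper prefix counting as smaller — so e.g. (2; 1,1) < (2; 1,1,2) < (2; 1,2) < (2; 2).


Minimal non-faces — 12 found among 10 rays, 26 max cones:

  {1,7}:  v_{1} + v_{7} = 0  →  sig = (2; —)
  {4,5}:  v_{4} + v_{5} = 0  →  sig = (2; —)
  {2,6}:  v_{2} + v_{6} = v_{10}  →  sig = (2; 1)
  {6,8}:  v_{6} + v_{8} = v_{1} + v_{4}  →  sig = (2; 1,1)
  {1,2}:  v_{1} + v_{2} = v_{5} + v_{8} + v_{10}  →  sig = (2; 1,1,1)
  {2,4}:  v_{2} + v_{4} = v_{7} + v_{8} + v_{10}  →  sig = (2; 1,1,1)
  {5,6}:  v_{5} + v_{6} = v_{1} + v_{3} + v_{9} + v_{10}  →  sig = (2; 1,1,1,1)
  {6,7}:  v_{6} + v_{7} = v_{3} + v_{4} + v_{9} + v_{10}  →  sig = (2; 1,1,1,1)
  {2,3,9}:  v_{2} + v_{3} + v_{9} = v_{5} + v_{7}  →  sig = (3; 1,1)
  {3,8,9,10}:  v_{3} + v_{8} + v_{9} + v_{10} = 0  →  sig = (4; —)
  {5,7,8,10}:  v_{5} + v_{7} + v_{8} + v_{10} = v_{2}  →  sig = (4; 1)
  {1,3,4,9,10}:  v_{1} + v_{3} + v_{4} + v_{9} + v_{10} = v_{6}  →  sig = (5; 1)

so the primitive-relation signature multiset is
    (2; —)
    (2; —)
    (2; 1)
    (2; 1,1)
    (2; 1,1,1)
    (2; 1,1,1)
    (2; 1,1,1,1)
    (2; 1,1,1,1)
    (3; 1,1)
    (4; —)
    (4; 1)
    (5; 1)


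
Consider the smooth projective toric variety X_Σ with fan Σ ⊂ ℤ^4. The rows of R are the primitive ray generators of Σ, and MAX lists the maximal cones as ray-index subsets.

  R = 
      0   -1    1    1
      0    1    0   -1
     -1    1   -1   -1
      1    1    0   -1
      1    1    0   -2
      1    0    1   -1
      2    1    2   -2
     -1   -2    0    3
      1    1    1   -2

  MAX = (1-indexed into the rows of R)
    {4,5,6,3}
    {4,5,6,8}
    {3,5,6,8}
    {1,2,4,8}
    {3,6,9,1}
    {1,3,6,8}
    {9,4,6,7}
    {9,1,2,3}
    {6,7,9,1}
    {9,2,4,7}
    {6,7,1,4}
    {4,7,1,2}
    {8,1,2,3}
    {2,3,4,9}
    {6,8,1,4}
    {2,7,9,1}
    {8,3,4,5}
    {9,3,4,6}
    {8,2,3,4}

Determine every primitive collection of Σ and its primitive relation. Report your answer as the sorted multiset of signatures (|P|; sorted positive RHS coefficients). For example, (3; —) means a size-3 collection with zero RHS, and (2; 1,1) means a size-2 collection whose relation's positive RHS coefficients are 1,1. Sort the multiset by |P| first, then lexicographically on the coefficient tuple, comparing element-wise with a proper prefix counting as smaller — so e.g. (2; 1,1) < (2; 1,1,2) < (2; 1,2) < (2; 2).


11 collections generate NE(X_Σ); each relation:

  P = {1,5}:  v_{1} + v_{5} = v_{6}  ⇒ sig = (2; 1)
  P = {2,6}:  v_{2} + v_{6} = v_{9}  ⇒ sig = (2; 1)
  P = {8,9}:  v_{8} + v_{9} = v_{1}  ⇒ sig = (2; 1)
  P = {3,7}:  v_{3} + v_{7} = v_{2} + v_{9}  ⇒ sig = (2; 1,1)
  P = {2,5}:  v_{2} + v_{5} = v_{3} + v_{4} + v_{6}  ⇒ sig = (2; 1,1,1)
  P = {5,7}:  v_{5} + v_{7} = v_{4} + v_{6} + v_{9}  ⇒ sig = (2; 1,1,1)
  P = {5,9}:  v_{5} + v_{9} = v_{3} + v_{4} + 2·v_{6}  ⇒ sig = (2; 1,1,2)
  P = {7,8}:  v_{7} + v_{8} = 2·v_{1} + v_{4}  ⇒ sig = (2; 1,2)
  P = {1,3,4}:  v_{1} + v_{3} + v_{4} = v_{2}  ⇒ sig = (3; 1)
  P = {1,4,9}:  v_{1} + v_{4} + v_{9} = v_{7}  ⇒ sig = (3; 1)
  P = {3,4,6,8}:  v_{3} + v_{4} + v_{6} + v_{8} = 0  ⇒ sig = (4; —)

so the primitive-relation signature multiset is
    (2; 1)
    (2; 1)
    (2; 1)
    (2; 1,1)
    (2; 1,1,1)
    (2; 1,1,1)
    (2; 1,1,2)
    (2; 1,2)
    (3; 1)
    (3; 1)
    (4; —)


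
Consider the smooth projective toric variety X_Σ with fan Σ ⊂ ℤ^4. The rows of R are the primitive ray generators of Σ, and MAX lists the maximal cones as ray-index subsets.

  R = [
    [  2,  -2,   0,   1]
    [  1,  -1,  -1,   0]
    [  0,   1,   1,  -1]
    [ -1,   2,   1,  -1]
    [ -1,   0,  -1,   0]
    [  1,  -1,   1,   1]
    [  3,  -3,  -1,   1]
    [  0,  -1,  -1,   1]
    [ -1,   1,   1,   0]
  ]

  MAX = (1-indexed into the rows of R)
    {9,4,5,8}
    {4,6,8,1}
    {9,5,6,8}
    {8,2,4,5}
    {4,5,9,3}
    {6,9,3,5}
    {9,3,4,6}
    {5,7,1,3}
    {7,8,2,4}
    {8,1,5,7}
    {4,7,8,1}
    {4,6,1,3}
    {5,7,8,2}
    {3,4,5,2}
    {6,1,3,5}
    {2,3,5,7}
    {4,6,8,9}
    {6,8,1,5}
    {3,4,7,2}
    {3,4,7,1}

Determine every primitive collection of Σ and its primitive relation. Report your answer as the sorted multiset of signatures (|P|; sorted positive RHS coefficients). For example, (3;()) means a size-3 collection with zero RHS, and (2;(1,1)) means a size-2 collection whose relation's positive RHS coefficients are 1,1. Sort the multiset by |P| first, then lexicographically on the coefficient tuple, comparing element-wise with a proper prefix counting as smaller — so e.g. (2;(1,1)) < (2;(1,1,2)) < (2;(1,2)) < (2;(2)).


The 10 primitive collections of Σ (r=9, n=4):

  P={2,9}:  v_{2} + v_{9} = 0  →  sig = (2;())
  P={3,8}:  v_{3} + v_{8} = 0  →  sig = (2;())
  P={1,2}:  v_{1} + v_{2} = v_{7}  →  sig = (2;(1))
  P={1,9}:  v_{1} + v_{9} = v_{6}  →  sig = (2;(1))
  P={2,6}:  v_{2} + v_{6} = v_{1}  →  sig = (2;(1))
  P={7,9}:  v_{7} + v_{9} = v_{1}  →  sig = (2;(1))
  P={6,7}:  v_{6} + v_{7} = 2·v_{1}  →  sig = (2;(2))
  P={1,4,5}:  v_{1} + v_{4} + v_{5} = 0  →  sig = (3;())
  P={4,5,6}:  v_{4} + v_{5} + v_{6} = v_{9}  →  sig = (3;(1))
  P={4,5,7}:  v_{4} + v_{5} + v_{7} = v_{2}  →  sig = (3;(1))

Sorted signature multiset PRS(X):
    (2;())
    (2;())
    (2;(1))
    (2;(1))
    (2;(1))
    (2;(1))
    (2;(2))
    (3;())
    (3;(1))
    (3;(1))


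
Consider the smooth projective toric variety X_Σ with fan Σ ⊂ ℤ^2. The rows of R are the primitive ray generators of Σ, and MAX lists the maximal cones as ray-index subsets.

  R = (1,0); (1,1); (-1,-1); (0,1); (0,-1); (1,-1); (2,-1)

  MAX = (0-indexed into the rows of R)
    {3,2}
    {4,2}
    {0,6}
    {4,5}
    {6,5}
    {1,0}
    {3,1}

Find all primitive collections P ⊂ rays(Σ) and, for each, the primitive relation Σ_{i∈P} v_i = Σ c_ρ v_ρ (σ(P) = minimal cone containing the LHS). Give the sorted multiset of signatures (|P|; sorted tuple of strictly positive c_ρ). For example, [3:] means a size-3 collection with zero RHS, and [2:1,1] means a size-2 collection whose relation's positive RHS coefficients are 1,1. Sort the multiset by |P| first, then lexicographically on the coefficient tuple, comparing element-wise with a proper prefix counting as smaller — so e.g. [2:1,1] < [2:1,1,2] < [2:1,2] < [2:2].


|primitive collections| = 14. Relations:

  P={1,2}:  v_{1} + v_{2} = 0  ⇒ sig = [2:]
  P={3,4}:  v_{3} + v_{4} = 0  ⇒ sig = [2:]
  P={0,2}:  v_{0} + v_{2} = v_{4}  ⇒ sig = [2:1]
  P={0,3}:  v_{0} + v_{3} = v_{1}  ⇒ sig = [2:1]
  P={0,4}:  v_{0} + v_{4} = v_{5}  ⇒ sig = [2:1]
  P={0,5}:  v_{0} + v_{5} = v_{6}  ⇒ sig = [2:1]
  P={1,4}:  v_{1} + v_{4} = v_{0}  ⇒ sig = [2:1]
  P={3,5}:  v_{3} + v_{5} = v_{0}  ⇒ sig = [2:1]
  P={2,6}:  v_{2} + v_{6} = v_{4} + v_{5}  ⇒ sig = [2:1,1]
  P={1,5}:  v_{1} + v_{5} = 2·v_{0}  ⇒ sig = [2:2]
  P={2,5}:  v_{2} + v_{5} = 2·v_{4}  ⇒ sig = [2:2]
  P={3,6}:  v_{3} + v_{6} = 2·v_{0}  ⇒ sig = [2:2]
  P={4,6}:  v_{4} + v_{6} = 2·v_{5}  ⇒ sig = [2:2]
  P={1,6}:  v_{1} + v_{6} = 3·v_{0}  ⇒ sig = [2:3]

Signatures (|P|; sorted positive RHS coefficients), sorted:
{ [2:] ×2,  [2:1] ×6,  [2:1,1],  [2:2] ×4,  [2:3] }


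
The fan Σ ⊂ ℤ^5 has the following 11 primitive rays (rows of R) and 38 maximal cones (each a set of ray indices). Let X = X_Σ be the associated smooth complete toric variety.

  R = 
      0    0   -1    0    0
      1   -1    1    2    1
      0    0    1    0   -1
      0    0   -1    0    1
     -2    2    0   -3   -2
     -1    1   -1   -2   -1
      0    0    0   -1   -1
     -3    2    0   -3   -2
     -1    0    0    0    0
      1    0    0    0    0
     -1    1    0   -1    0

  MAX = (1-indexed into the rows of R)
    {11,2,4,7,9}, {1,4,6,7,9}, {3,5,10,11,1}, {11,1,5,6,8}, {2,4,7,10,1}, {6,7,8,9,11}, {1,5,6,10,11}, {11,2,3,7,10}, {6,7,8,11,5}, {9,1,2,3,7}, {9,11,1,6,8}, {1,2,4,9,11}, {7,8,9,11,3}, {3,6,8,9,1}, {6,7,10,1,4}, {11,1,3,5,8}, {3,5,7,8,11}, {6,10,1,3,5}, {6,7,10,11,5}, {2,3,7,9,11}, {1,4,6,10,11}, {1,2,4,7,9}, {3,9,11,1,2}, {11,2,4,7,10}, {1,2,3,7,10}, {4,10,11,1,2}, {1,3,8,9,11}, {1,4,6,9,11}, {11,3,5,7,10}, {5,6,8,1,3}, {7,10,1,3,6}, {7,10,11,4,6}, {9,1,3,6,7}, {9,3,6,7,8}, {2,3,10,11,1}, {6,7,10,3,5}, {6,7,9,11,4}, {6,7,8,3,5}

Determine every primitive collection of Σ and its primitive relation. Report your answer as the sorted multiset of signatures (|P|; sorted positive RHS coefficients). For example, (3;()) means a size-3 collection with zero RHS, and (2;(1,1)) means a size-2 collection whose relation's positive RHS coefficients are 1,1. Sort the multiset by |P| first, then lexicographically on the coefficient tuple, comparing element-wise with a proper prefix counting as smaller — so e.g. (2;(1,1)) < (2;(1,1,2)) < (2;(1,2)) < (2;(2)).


The 13 primitive collections of Σ (r=11, n=5):

  {2,6}:  v_{2} + v_{6} = 0  ⟹  sig = (2;())
  {3,4}:  v_{3} + v_{4} = 0  ⟹  sig = (2;())
  {9,10}:  v_{9} + v_{10} = 0  ⟹  sig = (2;())
  {5,9}:  v_{5} + v_{9} = v_{8}  ⟹  sig = (2;(1))
  {8,10}:  v_{8} + v_{10} = v_{5}  ⟹  sig = (2;(1))
  {2,5}:  v_{2} + v_{5} = v_{3} + v_{11}  ⟹  sig = (2;(1,1))
  {4,5}:  v_{4} + v_{5} = v_{6} + v_{11}  ⟹  sig = (2;(1,1))
  {2,8}:  v_{2} + v_{8} = v_{3} + v_{9} + v_{11}  ⟹  sig = (2;(1,1,1))
  {4,8}:  v_{4} + v_{8} = v_{6} + v_{9} + v_{11}  ⟹  sig = (2;(1,1,1))
  {1,7,11}:  v_{1} + v_{7} + v_{11} = v_{6}  ⟹  sig = (3;(1))
  {3,6,11}:  v_{3} + v_{6} + v_{11} = v_{5}  ⟹  sig = (3;(1))
  {1,7,8}:  v_{1} + v_{7} + v_{8} = v_{3} + 2·v_{6} + v_{9}  ⟹  sig = (3;(1,1,2))
  {1,5,7}:  v_{1} + v_{5} + v_{7} = v_{3} + 2·v_{6}  ⟹  sig = (3;(1,2))

Sorted signature multiset PRS(X):
    |P|=2: 9 collections, coeffs (), (), (), (1), (1), (1,1), (1,1), (1,1,1), (1,1,1)
    |P|=3: 4 collections, coeffs (1), (1), (1,1,2), (1,2)
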